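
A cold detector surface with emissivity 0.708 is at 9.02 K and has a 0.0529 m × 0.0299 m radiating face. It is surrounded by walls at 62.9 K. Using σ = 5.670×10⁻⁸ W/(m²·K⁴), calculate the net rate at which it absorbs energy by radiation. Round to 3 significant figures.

Net gain ≈ 9.93×10⁻⁴ W

Area A = 0.0529 × 0.0299 = 1.58171×10⁻³ m².
Net radiated power P_net = εσA(T⁴ − T₀⁴) = 0.708×5.670×10⁻⁸×1.58171×10⁻³×(9.02⁴ − 62.9⁴).
T⁴ − T₀⁴ = 6619.51 − 1.56532×10⁷ = -1.56466×10⁷ K⁴, so P_net = -9.93×10⁻⁴ W — negative, meaning a net gain of 9.93×10⁻⁴ W.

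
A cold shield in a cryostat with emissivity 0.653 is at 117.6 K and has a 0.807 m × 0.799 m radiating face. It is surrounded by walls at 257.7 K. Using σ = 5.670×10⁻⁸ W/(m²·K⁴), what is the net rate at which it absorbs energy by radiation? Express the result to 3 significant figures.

Net gain ≈ 101 W

Area A = 0.807 × 0.799 = 0.644793 m².
Net radiated power P_net = εσA(T⁴ − T₀⁴) = 0.653×5.670×10⁻⁸×0.644793×(117.6⁴ − 257.7⁴).
T⁴ − T₀⁴ = 1.91262×10⁸ − 4.41019×10⁹ = -4.21893×10⁹ K⁴, so P_net = -101 W — negative, meaning a net gain of 101 W.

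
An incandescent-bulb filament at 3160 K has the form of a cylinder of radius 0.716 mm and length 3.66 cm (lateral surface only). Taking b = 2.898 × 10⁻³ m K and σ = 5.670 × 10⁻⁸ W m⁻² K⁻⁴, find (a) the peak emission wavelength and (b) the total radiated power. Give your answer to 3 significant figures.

(a) λ_max = b/T = 2.898×10⁻³/3160 = 9.171×10⁻⁷ m = 917 nm.
Lateral area A = 2πrL = 2π×7.16×10⁻⁴×0.0366 = 1.64655×10⁻⁴ m².
(b) P = σAT⁴ = 5.670×10⁻⁸×1.64655×10⁻⁴×(3160)⁴ = 931 W.

λ_max ≈ 917 nm; P ≈ 931 W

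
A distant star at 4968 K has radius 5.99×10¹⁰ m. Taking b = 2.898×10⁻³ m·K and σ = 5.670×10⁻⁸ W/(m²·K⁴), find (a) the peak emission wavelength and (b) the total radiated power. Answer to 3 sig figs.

(a) λ_max = b/T = 2.898×10⁻³/4968 = 5.833×10⁻⁷ m = 583 nm.
Surface area A = 4πR² = 4π(5.99×10¹⁰ m)² = 4.50883×10²² m².
(b) P = σAT⁴ = 5.670×10⁻⁸×4.50883×10²²×(4968)⁴ = 1.56×10³⁰ W.

λ_max ≈ 583 nm; P ≈ 1.56×10³⁰ W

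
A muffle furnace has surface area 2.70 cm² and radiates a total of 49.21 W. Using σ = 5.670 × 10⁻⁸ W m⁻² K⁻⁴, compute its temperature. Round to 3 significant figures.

Area A = 2.70 cm² = 2.70×10⁻⁴ m².
P = σAT⁴ ⇒ T = (P/(σA))^(1/4) = (49.21/(5.670×10⁻⁸×2.70×10⁻⁴))^(1/4) = 1.34×10³ K.

T ≈ 1.34×10³ K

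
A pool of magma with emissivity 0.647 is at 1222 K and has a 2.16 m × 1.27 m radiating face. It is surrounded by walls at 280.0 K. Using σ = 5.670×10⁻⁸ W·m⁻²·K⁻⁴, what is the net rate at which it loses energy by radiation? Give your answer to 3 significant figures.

Net loss ≈ 2.24×10⁵ W

Area A = 2.16 × 1.27 = 2.7432 m².
Net radiated power P_net = εσA(T⁴ − T₀⁴) = 0.647×5.670×10⁻⁸×2.7432×(1222⁴ − 280.0⁴).
T⁴ − T₀⁴ = 2.22990×10¹² − 6.14656×10⁹ = 2.22375×10¹² K⁴, so P_net = 2.24×10⁵ W.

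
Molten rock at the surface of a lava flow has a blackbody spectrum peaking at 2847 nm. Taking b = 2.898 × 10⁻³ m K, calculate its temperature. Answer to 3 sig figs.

T ≈ 1.02×10³ K

Wien's law gives T = b/λ_max = (2.898×10⁻³ m·K)/(2.847×10⁻⁶ m) = 1.02×10³ K.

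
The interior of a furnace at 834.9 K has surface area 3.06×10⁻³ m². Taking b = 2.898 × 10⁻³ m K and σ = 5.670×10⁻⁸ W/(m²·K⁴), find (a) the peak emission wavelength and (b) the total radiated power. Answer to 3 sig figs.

λ_max ≈ 3.47 μm; P ≈ 84.3 W

(a) λ_max = b/T = 2.898×10⁻³/834.9 = 3.471×10⁻⁶ m = 3.47 μm.
Area A = 3.06×10⁻³ m².
(b) P = σAT⁴ = 5.670×10⁻⁸×3.06×10⁻³×(834.9)⁴ = 84.3 W.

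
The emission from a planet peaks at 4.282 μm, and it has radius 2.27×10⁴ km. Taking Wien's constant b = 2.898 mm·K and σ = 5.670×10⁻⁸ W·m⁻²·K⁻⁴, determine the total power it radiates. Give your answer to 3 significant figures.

P ≈ 7.70×10¹⁹ W

Wien's law: T = b/λ_max = 2.898×10⁻³/4.282×10⁻⁶ = 676.787 K.
Surface area A = 4πR² = 4π(2.27×10⁷ m)² = 6.47533×10¹⁵ m².
Then P = σAT⁴ = 5.670×10⁻⁸×6.47533×10¹⁵×(676.787)⁴ = 7.70×10¹⁹ W.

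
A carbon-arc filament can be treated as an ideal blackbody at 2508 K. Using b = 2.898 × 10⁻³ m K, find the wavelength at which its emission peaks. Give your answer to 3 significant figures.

Wien's displacement law: λ_max = b/T = (2.898×10⁻³ m·K)/(2508 K) = 1.156×10⁻⁶ m.
That is 1.16×10³ nm, in the infrared range.

λ_max ≈ 1.16×10³ nm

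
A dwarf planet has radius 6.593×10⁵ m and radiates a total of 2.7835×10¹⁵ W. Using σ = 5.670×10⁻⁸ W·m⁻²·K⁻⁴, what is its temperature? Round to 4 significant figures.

Surface area A = 4πR² = 4π(6.593×10⁵ m)² = 5.46231×10¹² m².
P = σAT⁴ ⇒ T = (P/(σA))^(1/4) = (2.7835×10¹⁵/(5.670×10⁻⁸×5.46231×10¹²))^(1/4) = 307.9 K.

T ≈ 307.9 K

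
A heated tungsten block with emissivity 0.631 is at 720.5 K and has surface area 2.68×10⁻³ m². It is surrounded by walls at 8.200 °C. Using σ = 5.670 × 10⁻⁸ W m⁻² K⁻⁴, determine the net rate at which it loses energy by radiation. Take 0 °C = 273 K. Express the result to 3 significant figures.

Net loss ≈ 25.2 W

Surroundings: T = 8.200 °C + 273 = 281.200 K.
Area A = 2.68×10⁻³ m².
Net radiated power P_net = εσA(T⁴ − T₀⁴) = 0.631×5.670×10⁻⁸×2.68×10⁻³×(720.5⁴ − 281.200⁴).
T⁴ − T₀⁴ = 2.69486×10¹¹ − 6.25261×10⁹ = 2.63233×10¹¹ K⁴, so P_net = 25.2 W.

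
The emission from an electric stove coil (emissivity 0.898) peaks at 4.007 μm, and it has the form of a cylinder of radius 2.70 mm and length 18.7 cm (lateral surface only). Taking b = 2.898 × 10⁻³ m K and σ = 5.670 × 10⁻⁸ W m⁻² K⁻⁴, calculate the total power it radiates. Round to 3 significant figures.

Wien's law: T = b/λ_max = 2.898×10⁻³/4.007×10⁻⁶ = 723.234 K.
Lateral area A = 2πrL = 2π×2.70×10⁻³×0.187 = 3.17238×10⁻³ m².
Then P = εσAT⁴ = 0.898×5.670×10⁻⁸×3.17238×10⁻³×(723.234)⁴ = 44.2 W.

P ≈ 44.2 W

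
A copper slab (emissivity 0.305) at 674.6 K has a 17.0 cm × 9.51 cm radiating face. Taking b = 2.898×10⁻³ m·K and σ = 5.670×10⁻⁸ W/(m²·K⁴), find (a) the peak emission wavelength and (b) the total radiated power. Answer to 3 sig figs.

λ_max ≈ 4.30 μm; P ≈ 57.9 W

(a) λ_max = b/T = 2.898×10⁻³/674.6 = 4.296×10⁻⁶ m = 4.30 μm.
Area A = 0.170 × 0.0951 = 0.016167 m².
(b) P = εσAT⁴ = 0.305×5.670×10⁻⁸×0.016167×(674.6)⁴ = 57.9 W.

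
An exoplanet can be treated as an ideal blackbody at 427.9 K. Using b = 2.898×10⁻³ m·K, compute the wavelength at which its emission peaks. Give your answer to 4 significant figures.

λ_max ≈ 6.773 μm

Wien's displacement law: λ_max = b/T = (2.898×10⁻³ m·K)/(427.9 K) = 6.7726×10⁻⁶ m.
That is 6.773 μm, in the infrared range.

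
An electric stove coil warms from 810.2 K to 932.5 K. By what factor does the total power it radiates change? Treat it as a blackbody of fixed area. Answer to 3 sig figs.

P ∝ T⁴, so P₂/P₁ = (T₂/T₁)⁴ = (932.5/810.2)⁴ = (1.15095)⁴ = 1.75.

P₂/P₁ ≈ 1.75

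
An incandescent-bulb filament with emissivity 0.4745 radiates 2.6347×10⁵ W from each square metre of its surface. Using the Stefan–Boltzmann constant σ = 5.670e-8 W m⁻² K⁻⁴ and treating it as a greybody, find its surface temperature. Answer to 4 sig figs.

I = εσT⁴, so T = (I/εσ)^(1/4) = (2.6347×10⁵/(0.4745×5.670×10⁻⁸))^(1/4) = 1769 K.

T ≈ 1769 K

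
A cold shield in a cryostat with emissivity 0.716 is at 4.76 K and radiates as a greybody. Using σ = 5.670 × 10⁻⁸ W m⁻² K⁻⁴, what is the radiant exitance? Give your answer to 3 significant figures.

Stefan–Boltzmann: I = εσT⁴ = 0.716 × 5.670×10⁻⁸ × (4.76)⁴ = 2.08×10⁻⁵ W/m².

I ≈ 2.08×10⁻⁵ W/m²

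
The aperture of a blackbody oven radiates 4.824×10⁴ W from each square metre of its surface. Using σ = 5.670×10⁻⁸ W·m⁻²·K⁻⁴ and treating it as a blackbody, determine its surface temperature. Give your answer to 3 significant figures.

I = σT⁴, so T = (I/σ)^(1/4) = (4.824×10⁴/(5.670×10⁻⁸))^(1/4) = 960 K.

T ≈ 960 K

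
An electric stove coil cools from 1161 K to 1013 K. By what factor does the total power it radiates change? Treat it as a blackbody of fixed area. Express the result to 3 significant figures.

P₂/P₁ ≈ 0.580

P ∝ T⁴, so P₂/P₁ = (T₂/T₁)⁴ = (1013/1161)⁴ = (0.872524)⁴ = 0.580.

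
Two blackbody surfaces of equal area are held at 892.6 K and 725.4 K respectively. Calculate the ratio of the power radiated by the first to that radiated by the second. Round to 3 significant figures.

With equal areas, P₁/P₂ = (T₁/T₂)⁴ = (892.6/725.4)⁴ = 2.29.

P₁/P₂ ≈ 2.29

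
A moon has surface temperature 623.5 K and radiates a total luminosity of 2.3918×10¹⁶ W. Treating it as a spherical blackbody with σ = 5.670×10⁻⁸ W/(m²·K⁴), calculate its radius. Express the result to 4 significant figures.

L = 4πR²σT⁴ ⇒ R = √(L/(4πσT⁴)).
σT⁴ = 8568.98 W/m², so R = √(2.3918×10¹⁶/(4π×8568.98)) = 4.713×10⁵ m.

R ≈ 4.713×10⁵ m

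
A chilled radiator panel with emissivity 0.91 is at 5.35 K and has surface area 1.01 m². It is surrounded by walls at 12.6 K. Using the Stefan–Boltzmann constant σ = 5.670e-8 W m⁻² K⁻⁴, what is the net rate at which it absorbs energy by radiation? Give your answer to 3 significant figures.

Area A = 1.01 m².
Net radiated power P_net = εσA(T⁴ − T₀⁴) = 0.91×5.670×10⁻⁸×1.01×(5.35⁴ − 12.6⁴).
T⁴ − T₀⁴ = 819.248 − 25204.7 = -24385.5 K⁴, so P_net = -1.27×10⁻³ W — negative, meaning a net gain of 1.27×10⁻³ W.

Net gain ≈ 1.27×10⁻³ W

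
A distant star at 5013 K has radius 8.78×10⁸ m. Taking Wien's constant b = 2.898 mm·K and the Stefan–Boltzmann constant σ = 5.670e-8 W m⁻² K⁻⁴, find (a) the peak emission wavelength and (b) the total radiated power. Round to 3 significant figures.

(a) λ_max = b/T = 2.898×10⁻³/5013 = 5.781×10⁻⁷ m = 578 nm.
Surface area A = 4πR² = 4π(8.78×10⁸ m)² = 9.68721×10¹⁸ m².
(b) P = σAT⁴ = 5.670×10⁻⁸×9.68721×10¹⁸×(5013)⁴ = 3.47×10²⁶ W.

λ_max ≈ 578 nm; P ≈ 3.47×10²⁶ W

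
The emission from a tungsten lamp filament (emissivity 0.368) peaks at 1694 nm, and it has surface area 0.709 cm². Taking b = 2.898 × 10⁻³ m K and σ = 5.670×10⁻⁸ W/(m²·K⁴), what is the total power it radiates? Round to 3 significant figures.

Wien's law: T = b/λ_max = 2.898×10⁻³/1.694×10⁻⁶ = 1710.74 K.
Area A = 0.709 cm² = 7.09×10⁻⁵ m².
Then P = εσAT⁴ = 0.368×5.670×10⁻⁸×7.09×10⁻⁵×(1710.74)⁴ = 12.7 W.

P ≈ 12.7 W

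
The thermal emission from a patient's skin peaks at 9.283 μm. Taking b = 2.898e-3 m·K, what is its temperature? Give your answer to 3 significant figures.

Wien's law gives T = b/λ_max = (2.898×10⁻³ m·K)/(9.283×10⁻⁶ m) = 312 K.

T ≈ 312 K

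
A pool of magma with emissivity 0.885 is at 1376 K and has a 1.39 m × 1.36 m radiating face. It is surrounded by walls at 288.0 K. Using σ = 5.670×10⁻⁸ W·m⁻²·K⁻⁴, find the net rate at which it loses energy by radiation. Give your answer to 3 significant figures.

Area A = 1.39 × 1.36 = 1.8904 m².
Net radiated power P_net = εσA(T⁴ − T₀⁴) = 0.885×5.670×10⁻⁸×1.8904×(1376⁴ − 288.0⁴).
T⁴ − T₀⁴ = 3.58487×10¹² − 6.87971×10⁹ = 3.57799×10¹² K⁴, so P_net = 3.39×10⁵ W.

Net loss ≈ 3.39×10⁵ W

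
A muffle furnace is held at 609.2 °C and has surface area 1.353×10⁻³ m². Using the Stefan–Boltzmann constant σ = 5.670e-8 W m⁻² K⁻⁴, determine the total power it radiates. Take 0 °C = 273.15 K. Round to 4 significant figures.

P ≈ 46.50 W

T = 609.2 °C + 273.15 = 882.35 K.
Area A = 1.353×10⁻³ m².
P = σAT⁴ = 5.670×10⁻⁸ × 1.353×10⁻³ × (882.35)⁴ = 46.50 W.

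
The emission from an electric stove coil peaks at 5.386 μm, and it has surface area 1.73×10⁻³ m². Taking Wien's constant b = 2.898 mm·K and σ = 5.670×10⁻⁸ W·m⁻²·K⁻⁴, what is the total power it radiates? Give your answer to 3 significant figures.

Wien's law: T = b/λ_max = 2.898×10⁻³/5.386×10⁻⁶ = 538.062 K.
Area A = 1.73×10⁻³ m².
Then P = σAT⁴ = 5.670×10⁻⁸×1.73×10⁻³×(538.062)⁴ = 8.22 W.

P ≈ 8.22 W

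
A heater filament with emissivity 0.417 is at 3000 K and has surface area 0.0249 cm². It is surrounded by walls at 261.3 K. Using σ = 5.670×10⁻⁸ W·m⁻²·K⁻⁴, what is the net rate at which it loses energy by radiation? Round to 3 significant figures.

Net loss ≈ 4.77 W

Area A = 0.0249 cm² = 2.49×10⁻⁶ m².
Net radiated power P_net = εσA(T⁴ − T₀⁴) = 0.417×5.670×10⁻⁸×2.49×10⁻⁶×(3000⁴ − 261.3⁴).
T⁴ − T₀⁴ = 8.10000×10¹³ − 4.66184×10⁹ = 8.09953×10¹³ K⁴, so P_net = 4.77 W.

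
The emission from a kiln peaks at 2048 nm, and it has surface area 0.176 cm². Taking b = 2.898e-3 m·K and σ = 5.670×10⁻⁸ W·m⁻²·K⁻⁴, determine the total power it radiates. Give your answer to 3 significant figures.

P ≈ 4.00 W

Wien's law: T = b/λ_max = 2.898×10⁻³/2.048×10⁻⁶ = 1415.04 K.
Area A = 0.176 cm² = 1.76×10⁻⁵ m².
Then P = σAT⁴ = 5.670×10⁻⁸×1.76×10⁻⁵×(1415.04)⁴ = 4.00 W.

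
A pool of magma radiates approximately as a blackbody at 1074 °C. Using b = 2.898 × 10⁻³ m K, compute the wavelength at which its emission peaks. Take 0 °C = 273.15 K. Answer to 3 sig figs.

λ_max ≈ 2.15×10³ nm

T = 1074 °C + 273.15 = 1347.15 K.
Wien's displacement law: λ_max = b/T = (2.898×10⁻³ m·K)/(1347.15 K) = 2.151×10⁻⁶ m.
That is 2.15×10³ nm, in the infrared range.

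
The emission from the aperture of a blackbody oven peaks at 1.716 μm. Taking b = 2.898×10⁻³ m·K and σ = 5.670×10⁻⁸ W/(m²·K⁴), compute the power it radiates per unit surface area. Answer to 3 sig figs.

I ≈ 4.61×10⁵ W/m²

Wien's law: T = b/λ_max = 2.898×10⁻³/1.716×10⁻⁶ = 1688.81 K.
Then I = σT⁴ = 5.670×10⁻⁸×(1688.81)⁴ = 4.61×10⁵ W/m².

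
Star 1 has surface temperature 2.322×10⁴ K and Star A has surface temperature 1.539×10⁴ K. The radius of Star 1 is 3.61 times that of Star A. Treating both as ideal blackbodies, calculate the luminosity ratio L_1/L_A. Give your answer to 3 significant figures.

L ∝ R²T⁴, so L_1/L_A = (R_1/R_A)²(T_1/T_A)⁴ = (3.61)² × (2.322×10⁴/1.539×10⁴)⁴ = 13.0321 × 5.18196 = 67.5.

L_1/L_A ≈ 67.5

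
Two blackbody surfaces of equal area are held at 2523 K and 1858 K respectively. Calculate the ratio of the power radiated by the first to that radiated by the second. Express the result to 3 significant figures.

P₁/P₂ ≈ 3.40

With equal areas, P₁/P₂ = (T₁/T₂)⁴ = (2523/1858)⁴ = 3.40.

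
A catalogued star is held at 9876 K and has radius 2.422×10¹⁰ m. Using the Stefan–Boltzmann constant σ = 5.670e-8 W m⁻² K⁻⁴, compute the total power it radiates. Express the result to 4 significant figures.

P ≈ 3.976×10³⁰ W

Surface area A = 4πR² = 4π(2.422×10¹⁰ m)² = 7.37154×10²¹ m².
P = σAT⁴ = 5.670×10⁻⁸ × 7.37154×10²¹ × (9876)⁴ = 3.976×10³⁰ W.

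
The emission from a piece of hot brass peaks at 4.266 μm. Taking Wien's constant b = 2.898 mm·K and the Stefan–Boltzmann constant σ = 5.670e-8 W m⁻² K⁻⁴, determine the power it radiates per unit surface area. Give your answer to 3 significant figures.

Wien's law: T = b/λ_max = 2.898×10⁻³/4.266×10⁻⁶ = 679.325 K.
Then I = σT⁴ = 5.670×10⁻⁸×(679.325)⁴ = 1.21×10⁴ W/m².

I ≈ 1.21×10⁴ W/m²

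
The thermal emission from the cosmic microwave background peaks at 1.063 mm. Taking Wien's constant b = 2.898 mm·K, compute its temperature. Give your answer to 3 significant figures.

T ≈ 2.73 K

Wien's law gives T = b/λ_max = (2.898×10⁻³ m·K)/(1.063×10⁻³ m) = 2.73 K.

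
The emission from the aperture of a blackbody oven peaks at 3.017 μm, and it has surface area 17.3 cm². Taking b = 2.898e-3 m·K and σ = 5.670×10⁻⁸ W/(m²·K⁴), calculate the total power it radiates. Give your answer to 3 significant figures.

Wien's law: T = b/λ_max = 2.898×10⁻³/3.017×10⁻⁶ = 960.557 K.
Area A = 17.3 cm² = 1.73×10⁻³ m².
Then P = σAT⁴ = 5.670×10⁻⁸×1.73×10⁻³×(960.557)⁴ = 83.5 W.

P ≈ 83.5 W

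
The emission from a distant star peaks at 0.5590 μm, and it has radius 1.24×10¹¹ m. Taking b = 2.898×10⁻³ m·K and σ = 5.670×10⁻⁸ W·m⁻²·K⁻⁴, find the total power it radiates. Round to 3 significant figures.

P ≈ 7.91×10³⁰ W

Wien's law: T = b/λ_max = 2.898×10⁻³/5.590×10⁻⁷ = 5184.26 K.
Surface area A = 4πR² = 4π(1.24×10¹¹ m)² = 1.93221×10²³ m².
Then P = σAT⁴ = 5.670×10⁻⁸×1.93221×10²³×(5184.26)⁴ = 7.91×10³⁰ W.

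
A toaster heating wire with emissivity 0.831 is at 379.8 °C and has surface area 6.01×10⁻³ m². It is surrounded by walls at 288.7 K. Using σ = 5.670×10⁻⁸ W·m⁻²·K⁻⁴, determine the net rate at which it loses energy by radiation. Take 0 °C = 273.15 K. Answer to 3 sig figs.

T = 379.8 °C + 273.15 = 652.95 K.
Area A = 6.01×10⁻³ m².
Net radiated power P_net = εσA(T⁴ − T₀⁴) = 0.831×5.670×10⁻⁸×6.01×10⁻³×(652.95⁴ − 288.7⁴).
T⁴ − T₀⁴ = 1.81769×10¹¹ − 6.94684×10⁹ = 1.74822×10¹¹ K⁴, so P_net = 49.5 W.

Net loss ≈ 49.5 W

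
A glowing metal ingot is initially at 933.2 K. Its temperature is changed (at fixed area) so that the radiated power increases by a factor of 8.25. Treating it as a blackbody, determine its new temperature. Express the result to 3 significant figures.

T₂ ≈ 1.58×10³ K

P ∝ T⁴, so T₂/T₁ = (P₂/P₁)^(1/4) = (8.25)^(1/4) = 1.69478.
T₂ = 933.2 × 1.69478 = 1.58×10³ K.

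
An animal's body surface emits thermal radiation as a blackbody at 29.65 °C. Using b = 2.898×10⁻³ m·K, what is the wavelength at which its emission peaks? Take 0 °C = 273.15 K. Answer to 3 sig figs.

λ_max ≈ 9.57 μm

T = 29.65 °C + 273.15 = 302.80 K.
Wien's displacement law: λ_max = b/T = (2.898×10⁻³ m·K)/(302.80 K) = 9.571×10⁻⁶ m.
That is 9.57 μm, in the infrared range.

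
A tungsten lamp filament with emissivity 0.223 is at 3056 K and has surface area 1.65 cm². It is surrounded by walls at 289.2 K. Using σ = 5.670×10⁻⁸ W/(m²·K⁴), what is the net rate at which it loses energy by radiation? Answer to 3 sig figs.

Net loss ≈ 182 W

Area A = 1.65 cm² = 1.65×10⁻⁴ m².
Net radiated power P_net = εσA(T⁴ − T₀⁴) = 0.223×5.670×10⁻⁸×1.65×10⁻⁴×(3056⁴ − 289.2⁴).
T⁴ − T₀⁴ = 8.72195×10¹³ − 6.99509×10⁹ = 8.72125×10¹³ K⁴, so P_net = 182 W.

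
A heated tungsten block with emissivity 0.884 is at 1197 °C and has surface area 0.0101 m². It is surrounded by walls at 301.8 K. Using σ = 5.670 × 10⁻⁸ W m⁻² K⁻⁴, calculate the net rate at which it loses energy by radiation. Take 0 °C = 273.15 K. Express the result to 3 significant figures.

T = 1197 °C + 273.15 = 1470.15 K.
Area A = 0.0101 m².
Net radiated power P_net = εσA(T⁴ − T₀⁴) = 0.884×5.670×10⁻⁸×0.0101×(1470.15⁴ − 301.8⁴).
T⁴ − T₀⁴ = 4.67140×10¹² − 8.29616×10⁹ = 4.66310×10¹² K⁴, so P_net = 2.36×10³ W.

Net loss ≈ 2.36×10³ W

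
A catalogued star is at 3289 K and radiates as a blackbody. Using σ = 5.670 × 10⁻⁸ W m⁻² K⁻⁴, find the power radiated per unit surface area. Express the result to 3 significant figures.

I ≈ 6.63×10⁶ W/m²

Stefan–Boltzmann: I = σT⁴ = 5.670×10⁻⁸ × (3289)⁴ = 6.63×10⁶ W/m².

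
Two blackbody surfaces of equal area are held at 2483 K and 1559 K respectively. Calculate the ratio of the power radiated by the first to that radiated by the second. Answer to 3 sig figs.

With equal areas, P₁/P₂ = (T₁/T₂)⁴ = (2483/1559)⁴ = 6.43.

P₁/P₂ ≈ 6.43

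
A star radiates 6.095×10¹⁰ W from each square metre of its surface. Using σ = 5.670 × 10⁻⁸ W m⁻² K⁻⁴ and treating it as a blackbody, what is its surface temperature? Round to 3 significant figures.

I = σT⁴, so T = (I/σ)^(1/4) = (6.095×10¹⁰/(5.670×10⁻⁸))^(1/4) = 3.22×10⁴ K.

T ≈ 3.22×10⁴ K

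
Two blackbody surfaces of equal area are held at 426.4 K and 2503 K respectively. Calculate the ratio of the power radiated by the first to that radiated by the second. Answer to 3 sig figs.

P₁/P₂ ≈ 8.42×10⁻⁴

With equal areas, P₁/P₂ = (T₁/T₂)⁴ = (426.4/2503)⁴ = 8.42×10⁻⁴.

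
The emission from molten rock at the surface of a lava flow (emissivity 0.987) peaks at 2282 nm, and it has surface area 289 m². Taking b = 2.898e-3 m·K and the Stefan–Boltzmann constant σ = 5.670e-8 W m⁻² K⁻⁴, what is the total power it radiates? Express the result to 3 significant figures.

Wien's law: T = b/λ_max = 2.898×10⁻³/2.282×10⁻⁶ = 1269.94 K.
Area A = 289 m².
Then P = εσAT⁴ = 0.987×5.670×10⁻⁸×289×(1269.94)⁴ = 4.21×10⁷ W.

P ≈ 4.21×10⁷ W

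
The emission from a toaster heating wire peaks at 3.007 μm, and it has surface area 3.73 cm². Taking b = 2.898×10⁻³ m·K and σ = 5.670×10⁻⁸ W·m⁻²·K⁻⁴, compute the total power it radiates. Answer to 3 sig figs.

Wien's law: T = b/λ_max = 2.898×10⁻³/3.007×10⁻⁶ = 963.751 K.
Area A = 3.73 cm² = 3.73×10⁻⁴ m².
Then P = σAT⁴ = 5.670×10⁻⁸×3.73×10⁻⁴×(963.751)⁴ = 18.2 W.

P ≈ 18.2 W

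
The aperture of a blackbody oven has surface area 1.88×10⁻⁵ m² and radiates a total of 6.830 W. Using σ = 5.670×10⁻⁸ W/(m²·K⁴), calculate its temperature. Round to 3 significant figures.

T ≈ 1.59×10³ K

Area A = 1.88×10⁻⁵ m².
P = σAT⁴ ⇒ T = (P/(σA))^(1/4) = (6.830/(5.670×10⁻⁸×1.88×10⁻⁵))^(1/4) = 1.59×10³ K.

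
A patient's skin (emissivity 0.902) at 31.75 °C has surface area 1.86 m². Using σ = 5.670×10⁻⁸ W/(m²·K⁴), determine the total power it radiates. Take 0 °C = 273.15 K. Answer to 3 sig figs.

P ≈ 822 W

T = 31.75 °C + 273.15 = 304.90 K.
Area A = 1.86 m².
P = εσAT⁴ = 0.902 × 5.670×10⁻⁸ × 1.86 × (304.90)⁴ = 822 W.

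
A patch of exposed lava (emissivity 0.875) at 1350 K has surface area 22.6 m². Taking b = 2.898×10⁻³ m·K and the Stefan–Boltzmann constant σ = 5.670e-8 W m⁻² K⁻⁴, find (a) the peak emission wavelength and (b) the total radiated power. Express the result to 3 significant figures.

(a) λ_max = b/T = 2.898×10⁻³/1350 = 2.147×10⁻⁶ m = 2.15×10³ nm.
Area A = 22.6 m².
(b) P = εσAT⁴ = 0.875×5.670×10⁻⁸×22.6×(1350)⁴ = 3.72×10⁶ W.

λ_max ≈ 2.15×10³ nm; P ≈ 3.72×10⁶ W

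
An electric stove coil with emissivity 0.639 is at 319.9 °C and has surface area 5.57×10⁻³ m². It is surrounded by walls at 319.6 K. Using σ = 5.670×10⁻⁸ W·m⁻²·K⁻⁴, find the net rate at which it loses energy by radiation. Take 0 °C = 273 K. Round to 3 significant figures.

T = 319.9 °C + 273 = 592.9 K.
Area A = 5.57×10⁻³ m².
Net radiated power P_net = εσA(T⁴ − T₀⁴) = 0.639×5.670×10⁻⁸×5.57×10⁻³×(592.9⁴ − 319.6⁴).
T⁴ − T₀⁴ = 1.23574×10¹¹ − 1.04334×10¹⁰ = 1.13141×10¹¹ K⁴, so P_net = 22.8 W.

Net loss ≈ 22.8 W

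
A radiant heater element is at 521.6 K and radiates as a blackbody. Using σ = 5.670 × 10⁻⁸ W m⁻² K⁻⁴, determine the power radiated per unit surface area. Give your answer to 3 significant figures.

Stefan–Boltzmann: I = σT⁴ = 5.670×10⁻⁸ × (521.6)⁴ = 4.20×10³ W/m².

I ≈ 4.20×10³ W/m²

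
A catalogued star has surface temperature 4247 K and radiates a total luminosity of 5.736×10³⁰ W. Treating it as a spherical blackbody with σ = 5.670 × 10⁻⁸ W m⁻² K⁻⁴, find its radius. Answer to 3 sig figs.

L = 4πR²σT⁴ ⇒ R = √(L/(4πσT⁴)).
σT⁴ = 1.84464×10⁷ W/m², so R = √(5.736×10³⁰/(4π×1.84464×10⁷)) = 1.57×10¹¹ m.

R ≈ 1.57×10¹¹ m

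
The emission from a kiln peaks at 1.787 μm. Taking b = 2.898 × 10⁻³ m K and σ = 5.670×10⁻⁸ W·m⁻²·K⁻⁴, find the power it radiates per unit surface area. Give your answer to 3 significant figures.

I ≈ 3.92×10⁵ W/m²

Wien's law: T = b/λ_max = 2.898×10⁻³/1.787×10⁻⁶ = 1621.71 K.
Then I = σT⁴ = 5.670×10⁻⁸×(1621.71)⁴ = 3.92×10⁵ W/m².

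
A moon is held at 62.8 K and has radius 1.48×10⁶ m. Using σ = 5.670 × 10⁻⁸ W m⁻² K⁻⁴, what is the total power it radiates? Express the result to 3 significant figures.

P ≈ 2.43×10¹³ W

Surface area A = 4πR² = 4π(1.48×10⁶ m)² = 2.75254×10¹³ m².
P = σAT⁴ = 5.670×10⁻⁸ × 2.75254×10¹³ × (62.8)⁴ = 2.43×10¹³ W.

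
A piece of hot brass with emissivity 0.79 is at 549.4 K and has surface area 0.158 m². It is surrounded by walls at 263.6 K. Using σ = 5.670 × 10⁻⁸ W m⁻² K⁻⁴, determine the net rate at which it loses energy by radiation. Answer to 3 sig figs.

Area A = 0.158 m².
Net radiated power P_net = εσA(T⁴ − T₀⁴) = 0.79×5.670×10⁻⁸×0.158×(549.4⁴ − 263.6⁴).
T⁴ − T₀⁴ = 9.11076×10¹⁰ − 4.82816×10⁹ = 8.62794×10¹⁰ K⁴, so P_net = 611 W.

Net loss ≈ 611 W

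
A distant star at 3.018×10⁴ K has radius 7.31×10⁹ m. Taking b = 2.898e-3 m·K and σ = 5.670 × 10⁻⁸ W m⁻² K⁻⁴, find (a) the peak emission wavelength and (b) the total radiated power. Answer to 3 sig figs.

λ_max ≈ 96.0 nm; P ≈ 3.16×10³¹ W

(a) λ_max = b/T = 2.898×10⁻³/3.018×10⁴ = 9.602×10⁻⁸ m = 96.0 nm.
Surface area A = 4πR² = 4π(7.31×10⁹ m)² = 6.71498×10²⁰ m².
(b) P = σAT⁴ = 5.670×10⁻⁸×6.71498×10²⁰×(3.018×10⁴)⁴ = 3.16×10³¹ W.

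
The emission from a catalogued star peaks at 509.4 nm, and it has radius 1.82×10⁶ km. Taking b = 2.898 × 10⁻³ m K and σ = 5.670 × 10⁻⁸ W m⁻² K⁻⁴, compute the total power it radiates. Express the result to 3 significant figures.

Wien's law: T = b/λ_max = 2.898×10⁻³/5.094×10⁻⁷ = 5689.05 K.
Surface area A = 4πR² = 4π(1.82×10⁹ m)² = 4.16248×10¹⁹ m².
Then P = σAT⁴ = 5.670×10⁻⁸×4.16248×10¹⁹×(5689.05)⁴ = 2.47×10²⁷ W.

P ≈ 2.47×10²⁷ W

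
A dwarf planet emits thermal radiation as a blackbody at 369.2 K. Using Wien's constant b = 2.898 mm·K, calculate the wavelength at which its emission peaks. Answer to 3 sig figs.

λ_max ≈ 7.85 μm

Wien's displacement law: λ_max = b/T = (2.898×10⁻³ m·K)/(369.2 K) = 7.849×10⁻⁶ m.
That is 7.85 μm, in the infrared range.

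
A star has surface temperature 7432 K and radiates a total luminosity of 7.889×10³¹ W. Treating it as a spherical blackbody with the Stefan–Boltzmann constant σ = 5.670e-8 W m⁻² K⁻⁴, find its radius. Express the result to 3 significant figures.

L = 4πR²σT⁴ ⇒ R = √(L/(4πσT⁴)).
σT⁴ = 1.72984×10⁸ W/m², so R = √(7.889×10³¹/(4π×1.72984×10⁸)) = 1.91×10¹¹ m.

R ≈ 1.91×10¹¹ m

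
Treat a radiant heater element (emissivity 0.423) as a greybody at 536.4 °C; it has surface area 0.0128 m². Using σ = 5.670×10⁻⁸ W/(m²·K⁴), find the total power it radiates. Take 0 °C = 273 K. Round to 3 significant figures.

T = 536.4 °C + 273 = 809.4 K.
Area A = 0.0128 m².
P = εσAT⁴ = 0.423 × 5.670×10⁻⁸ × 0.0128 × (809.4)⁴ = 132 W.

P ≈ 132 W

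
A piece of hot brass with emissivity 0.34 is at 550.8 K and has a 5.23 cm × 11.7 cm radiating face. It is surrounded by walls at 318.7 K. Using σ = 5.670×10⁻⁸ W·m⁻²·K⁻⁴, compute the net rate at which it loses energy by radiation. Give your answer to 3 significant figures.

Area A = 0.0523 × 0.117 = 6.1191×10⁻³ m².
Net radiated power P_net = εσA(T⁴ − T₀⁴) = 0.34×5.670×10⁻⁸×6.1191×10⁻³×(550.8⁴ − 318.7⁴).
T⁴ − T₀⁴ = 9.20398×10¹⁰ − 1.03164×10¹⁰ = 8.17234×10¹⁰ K⁴, so P_net = 9.64 W.

Net loss ≈ 9.64 W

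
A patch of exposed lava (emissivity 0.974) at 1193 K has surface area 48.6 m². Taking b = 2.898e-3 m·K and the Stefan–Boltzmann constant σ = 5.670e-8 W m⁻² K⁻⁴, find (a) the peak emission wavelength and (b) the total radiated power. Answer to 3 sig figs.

λ_max ≈ 2.43 μm; P ≈ 5.44×10⁶ W

(a) λ_max = b/T = 2.898×10⁻³/1193 = 2.429×10⁻⁶ m = 2.43 μm.
Area A = 48.6 m².
(b) P = εσAT⁴ = 0.974×5.670×10⁻⁸×48.6×(1193)⁴ = 5.44×10⁶ W.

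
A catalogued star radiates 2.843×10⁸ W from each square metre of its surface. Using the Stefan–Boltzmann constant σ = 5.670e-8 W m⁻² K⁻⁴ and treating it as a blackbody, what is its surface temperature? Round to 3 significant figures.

I = σT⁴, so T = (I/σ)^(1/4) = (2.843×10⁸/(5.670×10⁻⁸))^(1/4) = 8.41×10³ K.

T ≈ 8.41×10³ K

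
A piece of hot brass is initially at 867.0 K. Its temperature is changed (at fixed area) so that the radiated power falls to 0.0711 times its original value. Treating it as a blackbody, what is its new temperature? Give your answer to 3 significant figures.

T₂ ≈ 448 K

P ∝ T⁴, so T₂/T₁ = (P₂/P₁)^(1/4) = (0.0711)^(1/4) = 0.516378.
T₂ = 867.0 × 0.516378 = 448 K.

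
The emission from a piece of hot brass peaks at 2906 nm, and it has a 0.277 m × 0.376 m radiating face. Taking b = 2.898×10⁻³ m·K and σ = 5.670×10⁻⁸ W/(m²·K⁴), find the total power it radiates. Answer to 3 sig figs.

Wien's law: T = b/λ_max = 2.898×10⁻³/2.906×10⁻⁶ = 997.247 K.
Area A = 0.277 × 0.376 = 0.104152 m².
Then P = σAT⁴ = 5.670×10⁻⁸×0.104152×(997.247)⁴ = 5.84×10³ W.

P ≈ 5.84×10³ W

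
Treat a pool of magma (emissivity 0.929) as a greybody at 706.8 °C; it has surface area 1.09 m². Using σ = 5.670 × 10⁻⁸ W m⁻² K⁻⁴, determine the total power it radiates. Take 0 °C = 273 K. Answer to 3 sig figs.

T = 706.8 °C + 273 = 979.8 K.
Area A = 1.09 m².
P = εσAT⁴ = 0.929 × 5.670×10⁻⁸ × 1.09 × (979.8)⁴ = 5.29×10⁴ W.

P ≈ 5.29×10⁴ W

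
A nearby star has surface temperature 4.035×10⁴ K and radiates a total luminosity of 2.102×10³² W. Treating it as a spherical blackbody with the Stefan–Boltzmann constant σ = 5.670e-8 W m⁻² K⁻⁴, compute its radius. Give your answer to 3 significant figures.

R ≈ 1.05×10¹⁰ m

L = 4πR²σT⁴ ⇒ R = √(L/(4πσT⁴)).
σT⁴ = 1.50299×10¹¹ W/m², so R = √(2.102×10³²/(4π×1.50299×10¹¹)) = 1.05×10¹⁰ m.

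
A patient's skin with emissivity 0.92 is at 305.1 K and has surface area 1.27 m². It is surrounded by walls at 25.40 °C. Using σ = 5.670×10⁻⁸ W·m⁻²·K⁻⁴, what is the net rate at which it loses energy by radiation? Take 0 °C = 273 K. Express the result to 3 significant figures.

Net loss ≈ 48.8 W

Surroundings: T = 25.40 °C + 273 = 298.40 K.
Area A = 1.27 m².
Net radiated power P_net = εσA(T⁴ − T₀⁴) = 0.92×5.670×10⁻⁸×1.27×(305.1⁴ − 298.40⁴).
T⁴ − T₀⁴ = 8.66501×10⁹ − 7.92858×10⁹ = 7.36430×10⁸ K⁴, so P_net = 48.8 W.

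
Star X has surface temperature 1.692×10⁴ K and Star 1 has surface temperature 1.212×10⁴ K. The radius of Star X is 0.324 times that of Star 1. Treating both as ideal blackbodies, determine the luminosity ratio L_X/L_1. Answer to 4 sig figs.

L_X/L_1 ≈ 0.3987

L ∝ R²T⁴, so L_X/L_1 = (R_X/R_1)²(T_X/T_1)⁴ = (0.324)² × (1.692×10⁴/1.212×10⁴)⁴ = 0.104976 × 3.79831 = 0.3987.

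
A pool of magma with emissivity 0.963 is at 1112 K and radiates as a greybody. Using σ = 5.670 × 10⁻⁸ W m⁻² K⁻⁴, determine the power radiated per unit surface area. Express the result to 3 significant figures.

Stefan–Boltzmann: I = εσT⁴ = 0.963 × 5.670×10⁻⁸ × (1112)⁴ = 8.35×10⁴ W/m².

I ≈ 8.35×10⁴ W/m²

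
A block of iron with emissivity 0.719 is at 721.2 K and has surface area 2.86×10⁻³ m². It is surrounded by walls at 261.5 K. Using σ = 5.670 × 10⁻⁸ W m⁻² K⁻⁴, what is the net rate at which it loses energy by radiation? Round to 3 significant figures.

Area A = 2.86×10⁻³ m².
Net radiated power P_net = εσA(T⁴ − T₀⁴) = 0.719×5.670×10⁻⁸×2.86×10⁻³×(721.2⁴ − 261.5⁴).
T⁴ − T₀⁴ = 2.70535×10¹¹ − 4.67613×10⁹ = 2.65859×10¹¹ K⁴, so P_net = 31.0 W.

Net loss ≈ 31.0 W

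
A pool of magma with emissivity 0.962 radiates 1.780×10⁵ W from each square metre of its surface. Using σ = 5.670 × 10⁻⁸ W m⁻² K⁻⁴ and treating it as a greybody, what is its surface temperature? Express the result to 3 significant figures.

T ≈ 1.34×10³ K

I = εσT⁴, so T = (I/εσ)^(1/4) = (1.780×10⁵/(0.962×5.670×10⁻⁸))^(1/4) = 1.34×10³ K.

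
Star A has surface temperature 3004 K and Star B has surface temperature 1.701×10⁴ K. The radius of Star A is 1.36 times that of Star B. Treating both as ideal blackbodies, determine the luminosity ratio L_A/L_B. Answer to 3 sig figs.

L ∝ R²T⁴, so L_A/L_B = (R_A/R_B)²(T_A/T_B)⁴ = (1.36)² × (3004/1.701×10⁴)⁴ = 1.8496 × 9.72708×10⁻⁴ = 1.80×10⁻³.

L_A/L_B ≈ 1.80×10⁻³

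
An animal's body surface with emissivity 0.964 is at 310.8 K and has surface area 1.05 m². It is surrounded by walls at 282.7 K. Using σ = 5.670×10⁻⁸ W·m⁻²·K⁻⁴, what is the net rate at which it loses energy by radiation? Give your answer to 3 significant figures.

Area A = 1.05 m².
Net radiated power P_net = εσA(T⁴ − T₀⁴) = 0.964×5.670×10⁻⁸×1.05×(310.8⁴ − 282.7⁴).
T⁴ − T₀⁴ = 9.33091×10⁹ − 6.38709×10⁹ = 2.94382×10⁹ K⁴, so P_net = 169 W.

Net loss ≈ 169 W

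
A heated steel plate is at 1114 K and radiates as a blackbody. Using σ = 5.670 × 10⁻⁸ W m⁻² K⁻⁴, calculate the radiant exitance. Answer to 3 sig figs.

Stefan–Boltzmann: I = σT⁴ = 5.670×10⁻⁸ × (1114)⁴ = 8.73×10⁴ W/m².

I ≈ 8.73×10⁴ W/m²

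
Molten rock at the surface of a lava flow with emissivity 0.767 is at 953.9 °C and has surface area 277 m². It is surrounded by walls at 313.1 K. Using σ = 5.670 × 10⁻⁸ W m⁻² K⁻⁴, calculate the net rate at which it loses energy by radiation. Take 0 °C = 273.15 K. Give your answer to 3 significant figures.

Net loss ≈ 2.72×10⁷ W

T = 953.9 °C + 273.15 = 1227.05 K.
Area A = 277 m².
Net radiated power P_net = εσA(T⁴ − T₀⁴) = 0.767×5.670×10⁻⁸×277×(1227.05⁴ − 313.1⁴).
T⁴ − T₀⁴ = 2.26699×10¹² − 9.61020×10⁹ = 2.25738×10¹² K⁴, so P_net = 2.72×10⁷ W.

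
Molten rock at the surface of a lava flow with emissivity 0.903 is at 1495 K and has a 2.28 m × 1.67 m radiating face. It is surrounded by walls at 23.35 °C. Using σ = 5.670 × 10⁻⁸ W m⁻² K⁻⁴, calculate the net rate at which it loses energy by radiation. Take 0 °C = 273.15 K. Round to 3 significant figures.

Surroundings: T = 23.35 °C + 273.15 = 296.50 K.
Area A = 2.28 × 1.67 = 3.8076 m².
Net radiated power P_net = εσA(T⁴ − T₀⁴) = 0.903×5.670×10⁻⁸×3.8076×(1495⁴ − 296.50⁴).
T⁴ − T₀⁴ = 4.99534×10¹² − 7.72856×10⁹ = 4.98761×10¹² K⁴, so P_net = 9.72×10⁵ W.

Net loss ≈ 9.72×10⁵ W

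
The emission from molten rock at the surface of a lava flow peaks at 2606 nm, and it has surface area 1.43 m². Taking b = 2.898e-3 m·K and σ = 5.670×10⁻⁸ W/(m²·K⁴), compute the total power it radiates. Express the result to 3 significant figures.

Wien's law: T = b/λ_max = 2.898×10⁻³/2.606×10⁻⁶ = 1112.05 K.
Area A = 1.43 m².
Then P = σAT⁴ = 5.670×10⁻⁸×1.43×(1112.05)⁴ = 1.24×10⁵ W.

P ≈ 1.24×10⁵ W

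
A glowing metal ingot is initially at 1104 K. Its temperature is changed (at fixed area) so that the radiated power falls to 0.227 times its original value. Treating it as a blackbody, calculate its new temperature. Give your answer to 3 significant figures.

T₂ ≈ 762 K

P ∝ T⁴, so T₂/T₁ = (P₂/P₁)^(1/4) = (0.227)^(1/4) = 0.690250.
T₂ = 1104 × 0.690250 = 762 K.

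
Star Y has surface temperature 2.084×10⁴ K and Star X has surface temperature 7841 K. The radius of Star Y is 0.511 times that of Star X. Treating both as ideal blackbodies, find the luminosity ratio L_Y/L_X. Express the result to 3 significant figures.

L_Y/L_X ≈ 13.0

L ∝ R²T⁴, so L_Y/L_X = (R_Y/R_X)²(T_Y/T_X)⁴ = (0.511)² × (2.084×10⁴/7841)⁴ = 0.261121 × 49.9005 = 13.0.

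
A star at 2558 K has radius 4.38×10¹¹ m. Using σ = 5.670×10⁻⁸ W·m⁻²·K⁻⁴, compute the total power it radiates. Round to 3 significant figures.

P ≈ 5.85×10³⁰ W

Surface area A = 4πR² = 4π(4.38×10¹¹ m)² = 2.41078×10²⁴ m².
P = σAT⁴ = 5.670×10⁻⁸ × 2.41078×10²⁴ × (2558)⁴ = 5.85×10³⁰ W.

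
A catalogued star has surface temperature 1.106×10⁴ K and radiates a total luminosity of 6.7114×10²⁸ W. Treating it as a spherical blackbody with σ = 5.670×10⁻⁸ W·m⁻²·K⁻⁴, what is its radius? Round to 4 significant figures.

L = 4πR²σT⁴ ⇒ R = √(L/(4πσT⁴)).
σT⁴ = 8.48406×10⁸ W/m², so R = √(6.7114×10²⁸/(4π×8.48406×10⁸)) = 2.509×10⁹ m.

R ≈ 2.509×10⁹ m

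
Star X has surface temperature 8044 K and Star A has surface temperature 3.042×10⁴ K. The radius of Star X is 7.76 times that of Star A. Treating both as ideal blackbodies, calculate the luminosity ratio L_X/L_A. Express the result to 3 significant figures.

L_X/L_A ≈ 0.294

L ∝ R²T⁴, so L_X/L_A = (R_X/R_A)²(T_X/T_A)⁴ = (7.76)² × (8044/3.042×10⁴)⁴ = 60.2176 × 4.88935×10⁻³ = 0.294.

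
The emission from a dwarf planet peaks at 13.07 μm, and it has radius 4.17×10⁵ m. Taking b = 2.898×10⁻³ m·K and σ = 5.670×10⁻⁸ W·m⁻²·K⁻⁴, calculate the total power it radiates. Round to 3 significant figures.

P ≈ 2.99×10¹⁴ W

Wien's law: T = b/λ_max = 2.898×10⁻³/1.307×10⁻⁵ = 221.729 K.
Surface area A = 4πR² = 4π(4.17×10⁵ m)² = 2.18515×10¹² m².
Then P = σAT⁴ = 5.670×10⁻⁸×2.18515×10¹²×(221.729)⁴ = 2.99×10¹⁴ W.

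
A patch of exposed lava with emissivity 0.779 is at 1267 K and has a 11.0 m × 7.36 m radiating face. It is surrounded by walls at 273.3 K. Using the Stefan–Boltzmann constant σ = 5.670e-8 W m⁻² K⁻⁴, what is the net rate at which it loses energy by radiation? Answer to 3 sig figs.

Area A = 11.0 × 7.36 = 80.96 m².
Net radiated power P_net = εσA(T⁴ − T₀⁴) = 0.779×5.670×10⁻⁸×80.96×(1267⁴ − 273.3⁴).
T⁴ − T₀⁴ = 2.57695×10¹² − 5.57903×10⁹ = 2.57137×10¹² K⁴, so P_net = 9.20×10⁶ W.

Net loss ≈ 9.20×10⁶ W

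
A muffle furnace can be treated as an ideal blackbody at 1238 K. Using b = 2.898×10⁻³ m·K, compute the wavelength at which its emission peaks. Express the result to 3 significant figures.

λ_max ≈ 2.34 μm

Wien's displacement law: λ_max = b/T = (2.898×10⁻³ m·K)/(1238 K) = 2.341×10⁻⁶ m.
That is 2.34 μm, in the infrared range.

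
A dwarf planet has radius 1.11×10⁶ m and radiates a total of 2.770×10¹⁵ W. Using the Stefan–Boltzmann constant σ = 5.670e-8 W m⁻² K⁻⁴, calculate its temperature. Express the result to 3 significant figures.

T ≈ 237 K

Surface area A = 4πR² = 4π(1.11×10⁶ m)² = 1.54830×10¹³ m².
P = σAT⁴ ⇒ T = (P/(σA))^(1/4) = (2.770×10¹⁵/(5.670×10⁻⁸×1.54830×10¹³))^(1/4) = 237 K.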